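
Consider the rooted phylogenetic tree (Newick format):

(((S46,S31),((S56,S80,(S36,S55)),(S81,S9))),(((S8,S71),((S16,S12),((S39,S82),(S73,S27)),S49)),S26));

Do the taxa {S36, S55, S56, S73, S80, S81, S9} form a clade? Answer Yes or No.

The MRCA of the listed taxa is the root, so the smallest clade containing them is the whole tree.
That clade also contains S12, S16, S26, S27, S31, S39, S46, S49, S71, S8, S82, which are not in the proposed group, so the group is not monophyletic.

No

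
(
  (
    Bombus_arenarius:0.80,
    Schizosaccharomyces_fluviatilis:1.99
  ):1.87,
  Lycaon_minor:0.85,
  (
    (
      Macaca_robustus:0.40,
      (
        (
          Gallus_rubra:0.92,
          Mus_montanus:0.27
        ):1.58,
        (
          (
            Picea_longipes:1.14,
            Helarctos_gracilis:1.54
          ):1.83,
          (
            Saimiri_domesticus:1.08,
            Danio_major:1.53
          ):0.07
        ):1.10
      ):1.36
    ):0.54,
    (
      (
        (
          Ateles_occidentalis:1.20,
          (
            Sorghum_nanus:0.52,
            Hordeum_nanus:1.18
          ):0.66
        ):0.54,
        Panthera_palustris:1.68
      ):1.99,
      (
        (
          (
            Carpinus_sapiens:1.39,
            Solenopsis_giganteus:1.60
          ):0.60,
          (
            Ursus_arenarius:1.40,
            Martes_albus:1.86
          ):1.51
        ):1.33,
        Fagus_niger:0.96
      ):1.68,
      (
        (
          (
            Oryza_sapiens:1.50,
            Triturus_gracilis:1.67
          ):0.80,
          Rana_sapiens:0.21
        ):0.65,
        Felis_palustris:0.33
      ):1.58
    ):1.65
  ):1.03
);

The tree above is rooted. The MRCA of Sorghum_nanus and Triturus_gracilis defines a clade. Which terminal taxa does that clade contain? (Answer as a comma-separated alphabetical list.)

Tracing Sorghum_nanus: it sits inside (Sorghum_nanus,Hordeum_nanus).
Tracing Triturus_gracilis: it sits inside (Oryza_sapiens,Triturus_gracilis).
The smallest clade enclosing both is (((Ateles_occidentalis,(Sorghum_nanus,Hordeum_nanus)),Panthera_palustris),(((Carpinus_sapiens,Solenopsis_giganteus),(Ursus_arenarius,Martes_albus)),Fagus_niger),(((Oryza_sapiens,Triturus_gracilis),Rana_sapiens),Felis_palustris)); the answer is its 13 terminal taxa in alphabetical order.

Ateles_occidentalis, Carpinus_sapiens, Fagus_niger, Felis_palustris, Hordeum_nanus, Martes_albus, Oryza_sapiens, Panthera_palustris, Rana_sapiens, Solenopsis_giganteus, Sorghum_nanus, Triturus_gracilis, Ursus_arenarius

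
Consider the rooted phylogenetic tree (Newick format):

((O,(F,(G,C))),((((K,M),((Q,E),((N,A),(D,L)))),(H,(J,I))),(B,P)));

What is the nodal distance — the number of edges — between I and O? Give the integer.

The MRCA of I and O is the root of the tree.
From I up to that node: 5 branches. From O up to the same node: 2 branches. Total: 5 + 2 = 7.

7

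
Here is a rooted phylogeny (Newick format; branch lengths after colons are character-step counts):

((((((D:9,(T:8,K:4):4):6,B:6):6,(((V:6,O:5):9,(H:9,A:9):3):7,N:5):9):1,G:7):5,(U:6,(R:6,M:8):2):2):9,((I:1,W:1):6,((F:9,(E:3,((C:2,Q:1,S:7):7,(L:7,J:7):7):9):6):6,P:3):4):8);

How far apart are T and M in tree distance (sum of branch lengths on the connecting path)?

42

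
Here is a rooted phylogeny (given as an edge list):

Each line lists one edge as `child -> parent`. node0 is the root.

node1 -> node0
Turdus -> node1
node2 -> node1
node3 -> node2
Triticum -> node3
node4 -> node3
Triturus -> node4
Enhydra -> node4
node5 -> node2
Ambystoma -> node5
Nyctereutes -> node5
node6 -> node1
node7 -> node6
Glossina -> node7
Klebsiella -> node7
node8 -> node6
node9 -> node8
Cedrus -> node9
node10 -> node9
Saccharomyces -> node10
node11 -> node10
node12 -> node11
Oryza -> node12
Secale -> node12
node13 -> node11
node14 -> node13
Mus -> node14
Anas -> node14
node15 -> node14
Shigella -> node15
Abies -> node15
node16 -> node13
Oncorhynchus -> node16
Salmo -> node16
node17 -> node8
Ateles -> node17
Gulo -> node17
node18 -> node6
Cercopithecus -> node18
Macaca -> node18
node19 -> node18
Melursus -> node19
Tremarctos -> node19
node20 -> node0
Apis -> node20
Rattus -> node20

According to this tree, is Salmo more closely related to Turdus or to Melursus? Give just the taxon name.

The MRCA of Salmo and Melursus subtends ((Glossina,Klebsiella),((Cedrus,(Saccharomyces,((Oryza,Secale),((Mus,Anas,(Shigella,Abies)),(Oncorhynchus,Salmo))))),(Ateles,Gulo)),(Cercopithecus,Macaca,(Melursus,Tremarctos))) (18 taxa).
The MRCA of Salmo and Turdus subtends (Turdus,((Triticum,(Triturus,Enhydra)),(Ambystoma,Nyctereutes)),((Glossina,Klebsiella),((Cedrus,(Saccharomyces,((Oryza,Secale),((Mus,Anas,(Shigella,Abies)),(Oncorhynchus,Salmo))))),(Ateles,Gulo)),(Cercopithecus,Macaca,(Melursus,Tremarctos)))) (24 taxa).
The first is nested inside the second, so Salmo shares a more recent common ancestor with Melursus.

Melursus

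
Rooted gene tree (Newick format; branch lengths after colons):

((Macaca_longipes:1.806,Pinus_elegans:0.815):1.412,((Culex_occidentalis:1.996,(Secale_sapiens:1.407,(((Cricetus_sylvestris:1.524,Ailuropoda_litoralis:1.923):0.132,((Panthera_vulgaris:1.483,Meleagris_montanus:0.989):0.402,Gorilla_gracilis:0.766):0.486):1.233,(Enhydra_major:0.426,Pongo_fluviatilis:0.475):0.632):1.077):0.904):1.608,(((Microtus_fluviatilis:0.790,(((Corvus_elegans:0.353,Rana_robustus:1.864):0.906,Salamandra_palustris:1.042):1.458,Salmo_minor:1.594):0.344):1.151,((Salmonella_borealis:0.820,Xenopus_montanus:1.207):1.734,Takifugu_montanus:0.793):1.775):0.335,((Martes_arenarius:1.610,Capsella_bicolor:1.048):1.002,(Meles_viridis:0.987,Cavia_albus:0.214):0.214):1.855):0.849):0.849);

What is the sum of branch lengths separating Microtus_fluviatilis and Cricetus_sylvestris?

The path runs Microtus_fluviatilis → … → MRCA → … → Cricetus_sylvestris; the MRCA is the node subtending ((Culex_occidentalis,(Secale_sapiens,(((Cricetus_sylvestris,Ailuropoda_litoralis),((Panthera_vulgaris,Meleagris_montanus),Gorilla_gracilis)),(Enhydra_major,Pongo_fluviatilis)))),(((Microtus_fluviatilis,(((Corvus_elegans,Rana_robustus),Salamandra_palustris),Salmo_minor)),((Salmonella_borealis,Xenopus_montanus),Takifugu_montanus)),((Martes_arenarius,Capsella_bicolor),(Meles_viridis,Cavia_albus)))).
Branch lengths along that path: 0.790 + 1.151 + 0.335 + 0.849 + 1.608 + 0.904 + 1.077 + 1.233 + 0.132 + 1.524 = 9.603.

9.603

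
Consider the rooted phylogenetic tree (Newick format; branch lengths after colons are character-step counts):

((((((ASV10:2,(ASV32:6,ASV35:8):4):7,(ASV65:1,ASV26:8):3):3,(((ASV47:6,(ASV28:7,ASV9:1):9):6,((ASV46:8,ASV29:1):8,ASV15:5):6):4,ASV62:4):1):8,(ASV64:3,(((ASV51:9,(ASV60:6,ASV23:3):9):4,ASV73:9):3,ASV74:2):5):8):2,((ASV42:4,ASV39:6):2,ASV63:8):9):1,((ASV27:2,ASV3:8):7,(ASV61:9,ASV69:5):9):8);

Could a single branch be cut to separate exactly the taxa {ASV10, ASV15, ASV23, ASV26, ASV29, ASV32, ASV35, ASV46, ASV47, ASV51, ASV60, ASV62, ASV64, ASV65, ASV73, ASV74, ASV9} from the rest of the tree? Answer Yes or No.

No

The MRCA of the listed taxa subtends ((((ASV10,(ASV32,ASV35)),(ASV65,ASV26)),(((ASV47,(ASV28,ASV9)),((ASV46,ASV29),ASV15)),ASV62)),(ASV64,(((ASV51,(ASV60,ASV23)),ASV73),ASV74))).
That clade also contains ASV28, which is not in the proposed group, so the group is not monophyletic.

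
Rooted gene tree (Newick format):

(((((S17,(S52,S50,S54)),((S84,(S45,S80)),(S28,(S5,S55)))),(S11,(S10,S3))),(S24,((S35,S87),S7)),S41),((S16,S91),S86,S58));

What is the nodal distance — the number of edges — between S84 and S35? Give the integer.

9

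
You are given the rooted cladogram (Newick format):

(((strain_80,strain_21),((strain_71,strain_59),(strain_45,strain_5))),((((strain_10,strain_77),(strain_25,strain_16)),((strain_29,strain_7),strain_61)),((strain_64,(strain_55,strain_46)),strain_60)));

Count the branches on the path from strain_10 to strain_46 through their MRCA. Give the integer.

8

The MRCA of strain_10 and strain_46 is the node subtending ((((strain_10,strain_77),(strain_25,strain_16)),((strain_29,strain_7),strain_61)),((strain_64,(strain_55,strain_46)),strain_60)).
From strain_10 up to that node: 4 branches. From strain_46 up to the same node: 4 branches. Total: 4 + 4 = 8.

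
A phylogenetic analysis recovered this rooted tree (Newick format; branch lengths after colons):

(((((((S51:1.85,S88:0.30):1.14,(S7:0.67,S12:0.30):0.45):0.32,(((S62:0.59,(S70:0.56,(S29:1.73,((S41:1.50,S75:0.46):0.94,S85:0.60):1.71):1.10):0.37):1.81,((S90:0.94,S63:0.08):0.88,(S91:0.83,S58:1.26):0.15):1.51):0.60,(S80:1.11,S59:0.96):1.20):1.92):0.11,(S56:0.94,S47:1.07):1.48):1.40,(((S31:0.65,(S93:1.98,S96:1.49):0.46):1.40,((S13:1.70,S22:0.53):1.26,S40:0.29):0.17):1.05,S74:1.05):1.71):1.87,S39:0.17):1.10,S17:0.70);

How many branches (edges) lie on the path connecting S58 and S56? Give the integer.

8

The MRCA of S58 and S56 is the node subtending ((((S51,S88),(S7,S12)),(((S62,(S70,(S29,((S41,S75),S85)))),((S90,S63),(S91,S58))),(S80,S59))),(S56,S47)).
From S58 up to that node: 6 branches. From S56 up to the same node: 2 branches. Total: 6 + 2 = 8.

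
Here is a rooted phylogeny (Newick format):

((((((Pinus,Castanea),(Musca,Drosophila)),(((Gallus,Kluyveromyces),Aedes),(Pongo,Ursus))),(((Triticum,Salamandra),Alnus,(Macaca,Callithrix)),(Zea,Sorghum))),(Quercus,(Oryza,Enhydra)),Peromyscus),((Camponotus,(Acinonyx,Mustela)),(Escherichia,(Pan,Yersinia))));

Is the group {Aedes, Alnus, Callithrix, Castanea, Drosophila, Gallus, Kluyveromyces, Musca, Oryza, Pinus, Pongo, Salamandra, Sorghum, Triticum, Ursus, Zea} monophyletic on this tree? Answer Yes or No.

No

The MRCA of the listed taxa subtends (((((Pinus,Castanea),(Musca,Drosophila)),(((Gallus,Kluyveromyces),Aedes),(Pongo,Ursus))),(((Triticum,Salamandra),Alnus,(Macaca,Callithrix)),(Zea,Sorghum))),(Quercus,(Oryza,Enhydra)),Peromyscus).
That clade also contains Enhydra, Macaca, Peromyscus, Quercus, which are not in the proposed group, so the group is not monophyletic.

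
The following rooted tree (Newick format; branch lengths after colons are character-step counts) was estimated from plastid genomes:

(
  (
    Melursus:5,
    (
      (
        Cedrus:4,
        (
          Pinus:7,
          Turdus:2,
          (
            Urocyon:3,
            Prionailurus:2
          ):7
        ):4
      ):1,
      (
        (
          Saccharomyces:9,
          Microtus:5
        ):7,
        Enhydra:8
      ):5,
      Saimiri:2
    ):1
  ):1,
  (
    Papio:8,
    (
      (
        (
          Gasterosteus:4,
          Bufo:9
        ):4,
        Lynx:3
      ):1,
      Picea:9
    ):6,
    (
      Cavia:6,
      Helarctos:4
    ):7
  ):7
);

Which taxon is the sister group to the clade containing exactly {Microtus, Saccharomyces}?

The clade containing exactly {Microtus, Saccharomyces} attaches to the tree at the node subtending ((Saccharomyces,Microtus),Enhydra).
The other lineage descending from that same node — the sister group — is the single tip Enhydra.

Enhydra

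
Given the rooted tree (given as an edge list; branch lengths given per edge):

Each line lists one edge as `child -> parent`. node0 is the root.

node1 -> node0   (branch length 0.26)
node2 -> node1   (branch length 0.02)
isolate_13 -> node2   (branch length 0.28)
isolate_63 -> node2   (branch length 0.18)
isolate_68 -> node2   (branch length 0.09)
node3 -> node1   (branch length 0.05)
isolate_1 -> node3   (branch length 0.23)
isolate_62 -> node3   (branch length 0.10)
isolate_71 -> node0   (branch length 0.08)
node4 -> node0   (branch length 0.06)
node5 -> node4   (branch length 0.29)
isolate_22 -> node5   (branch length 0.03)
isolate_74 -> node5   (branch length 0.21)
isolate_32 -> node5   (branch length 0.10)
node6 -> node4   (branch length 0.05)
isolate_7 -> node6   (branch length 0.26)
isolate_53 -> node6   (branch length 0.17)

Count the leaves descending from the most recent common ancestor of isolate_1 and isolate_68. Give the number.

5

The MRCA of isolate_1 and isolate_68 is the node subtending ((isolate_13,isolate_63,isolate_68),(isolate_1,isolate_62)).
That clade contains 5 terminal taxa: isolate_1, isolate_13, isolate_62, isolate_63, isolate_68.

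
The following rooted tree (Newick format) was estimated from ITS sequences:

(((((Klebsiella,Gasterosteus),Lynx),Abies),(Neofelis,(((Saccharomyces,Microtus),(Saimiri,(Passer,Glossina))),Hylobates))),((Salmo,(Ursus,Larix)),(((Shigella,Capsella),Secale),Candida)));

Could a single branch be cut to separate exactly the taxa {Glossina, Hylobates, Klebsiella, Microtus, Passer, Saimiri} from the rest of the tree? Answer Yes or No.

No

The MRCA of the listed taxa subtends ((((Klebsiella,Gasterosteus),Lynx),Abies),(Neofelis,(((Saccharomyces,Microtus),(Saimiri,(Passer,Glossina))),Hylobates))).
That clade also contains Abies, Gasterosteus, Lynx, Neofelis, Saccharomyces, which are not in the proposed group, so the group is not monophyletic.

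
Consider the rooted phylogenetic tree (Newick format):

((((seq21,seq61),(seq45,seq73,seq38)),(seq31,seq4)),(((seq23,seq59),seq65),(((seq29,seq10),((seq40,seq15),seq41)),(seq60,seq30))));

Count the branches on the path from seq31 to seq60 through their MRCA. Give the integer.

The MRCA of seq31 and seq60 is the root of the tree.
From seq31 up to that node: 3 branches. From seq60 up to the same node: 4 branches. Total: 3 + 4 = 7.

7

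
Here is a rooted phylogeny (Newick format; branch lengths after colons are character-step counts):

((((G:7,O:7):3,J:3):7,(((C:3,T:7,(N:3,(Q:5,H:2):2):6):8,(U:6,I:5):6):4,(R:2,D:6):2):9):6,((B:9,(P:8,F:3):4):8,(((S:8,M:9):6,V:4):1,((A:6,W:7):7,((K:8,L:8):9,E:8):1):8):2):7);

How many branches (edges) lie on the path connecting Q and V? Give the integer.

The MRCA of Q and V is the root of the tree.
From Q up to that node: 7 branches. From V up to the same node: 4 branches. Total: 7 + 4 = 11.

11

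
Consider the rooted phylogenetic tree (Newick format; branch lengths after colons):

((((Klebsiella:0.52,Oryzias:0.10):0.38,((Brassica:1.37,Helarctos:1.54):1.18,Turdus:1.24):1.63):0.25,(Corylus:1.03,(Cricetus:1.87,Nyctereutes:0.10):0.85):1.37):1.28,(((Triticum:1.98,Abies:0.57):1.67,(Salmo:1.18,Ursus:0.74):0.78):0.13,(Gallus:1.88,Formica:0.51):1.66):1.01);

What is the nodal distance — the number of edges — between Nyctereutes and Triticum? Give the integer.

The MRCA of Nyctereutes and Triticum is the root of the tree.
From Nyctereutes up to that node: 4 branches. From Triticum up to the same node: 4 branches. Total: 4 + 4 = 8.

8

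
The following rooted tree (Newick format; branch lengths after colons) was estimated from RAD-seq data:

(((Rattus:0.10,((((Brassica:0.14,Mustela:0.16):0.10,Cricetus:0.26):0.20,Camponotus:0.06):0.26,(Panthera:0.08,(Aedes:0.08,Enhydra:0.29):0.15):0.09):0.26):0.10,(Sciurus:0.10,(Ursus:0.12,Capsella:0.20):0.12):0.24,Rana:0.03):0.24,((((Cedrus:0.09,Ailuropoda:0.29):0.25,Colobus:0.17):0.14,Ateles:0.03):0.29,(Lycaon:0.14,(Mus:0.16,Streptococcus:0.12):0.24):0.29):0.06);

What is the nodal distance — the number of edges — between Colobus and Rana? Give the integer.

6

The MRCA of Colobus and Rana is the root of the tree.
From Colobus up to that node: 4 branches. From Rana up to the same node: 2 branches. Total: 4 + 2 = 6.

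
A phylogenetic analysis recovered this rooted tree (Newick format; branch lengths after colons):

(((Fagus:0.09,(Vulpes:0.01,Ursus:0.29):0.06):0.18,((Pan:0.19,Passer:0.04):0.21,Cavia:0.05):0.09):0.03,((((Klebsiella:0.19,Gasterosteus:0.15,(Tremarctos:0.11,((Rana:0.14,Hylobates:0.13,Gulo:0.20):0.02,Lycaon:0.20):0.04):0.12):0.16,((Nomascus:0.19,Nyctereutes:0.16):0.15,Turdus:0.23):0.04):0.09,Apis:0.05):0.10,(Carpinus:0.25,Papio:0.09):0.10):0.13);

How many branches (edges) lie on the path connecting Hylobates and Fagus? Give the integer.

The MRCA of Hylobates and Fagus is the root of the tree.
From Hylobates up to that node: 8 branches. From Fagus up to the same node: 3 branches. Total: 8 + 3 = 11.

11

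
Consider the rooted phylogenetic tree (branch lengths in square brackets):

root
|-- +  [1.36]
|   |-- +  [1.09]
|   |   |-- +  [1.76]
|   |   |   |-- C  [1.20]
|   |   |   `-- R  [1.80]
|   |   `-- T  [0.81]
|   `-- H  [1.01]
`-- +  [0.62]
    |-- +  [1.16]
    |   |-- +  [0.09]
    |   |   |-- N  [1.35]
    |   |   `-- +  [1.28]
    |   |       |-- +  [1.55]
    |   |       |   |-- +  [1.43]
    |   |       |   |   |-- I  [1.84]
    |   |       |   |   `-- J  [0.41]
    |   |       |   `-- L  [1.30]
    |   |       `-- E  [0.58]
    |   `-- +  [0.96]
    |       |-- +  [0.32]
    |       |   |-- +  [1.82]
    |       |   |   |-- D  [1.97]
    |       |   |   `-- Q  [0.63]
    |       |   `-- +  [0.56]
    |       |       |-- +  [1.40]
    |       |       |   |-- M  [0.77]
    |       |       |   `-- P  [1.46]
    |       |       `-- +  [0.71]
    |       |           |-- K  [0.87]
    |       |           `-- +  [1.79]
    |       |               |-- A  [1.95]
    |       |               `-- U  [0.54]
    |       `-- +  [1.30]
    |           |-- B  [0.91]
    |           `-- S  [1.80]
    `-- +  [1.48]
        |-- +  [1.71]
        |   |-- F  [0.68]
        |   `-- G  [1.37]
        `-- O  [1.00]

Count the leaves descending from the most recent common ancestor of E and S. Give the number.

14

The MRCA of E and S is the node subtending ((N,(((I,J),L),E)),(((D,Q),((M,P),(K,(A,U)))),(B,S))).
That clade contains 14 terminal taxa: A, B, D, E, I, J, K, L, M, N, P, Q, S, U.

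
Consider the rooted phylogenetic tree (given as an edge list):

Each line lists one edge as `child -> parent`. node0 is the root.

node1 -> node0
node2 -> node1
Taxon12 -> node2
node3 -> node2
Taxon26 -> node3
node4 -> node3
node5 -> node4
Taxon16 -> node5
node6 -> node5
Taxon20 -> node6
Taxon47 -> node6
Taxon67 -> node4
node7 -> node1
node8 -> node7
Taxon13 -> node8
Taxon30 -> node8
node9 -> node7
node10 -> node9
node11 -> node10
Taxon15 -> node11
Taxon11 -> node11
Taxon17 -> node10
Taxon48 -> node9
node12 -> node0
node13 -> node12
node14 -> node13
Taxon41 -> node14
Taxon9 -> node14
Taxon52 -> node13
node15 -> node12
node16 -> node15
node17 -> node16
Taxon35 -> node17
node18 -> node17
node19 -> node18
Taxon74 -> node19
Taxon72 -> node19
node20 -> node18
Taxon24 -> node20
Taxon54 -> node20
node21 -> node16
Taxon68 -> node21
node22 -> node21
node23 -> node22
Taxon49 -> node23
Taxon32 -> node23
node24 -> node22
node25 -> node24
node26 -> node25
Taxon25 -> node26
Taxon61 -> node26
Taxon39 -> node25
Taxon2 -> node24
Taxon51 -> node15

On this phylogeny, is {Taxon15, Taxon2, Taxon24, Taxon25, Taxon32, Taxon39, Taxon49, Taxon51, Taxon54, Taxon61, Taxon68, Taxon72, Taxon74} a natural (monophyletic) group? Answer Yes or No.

The MRCA of the listed taxa is the root, so the smallest clade containing them is the whole tree.
That clade also contains Taxon11, Taxon12, Taxon13, Taxon16, Taxon17, Taxon20, Taxon26, Taxon30, Taxon35, Taxon41, Taxon47, Taxon48, Taxon52, Taxon67, Taxon9, which are not in the proposed group, so the group is not monophyletic.

No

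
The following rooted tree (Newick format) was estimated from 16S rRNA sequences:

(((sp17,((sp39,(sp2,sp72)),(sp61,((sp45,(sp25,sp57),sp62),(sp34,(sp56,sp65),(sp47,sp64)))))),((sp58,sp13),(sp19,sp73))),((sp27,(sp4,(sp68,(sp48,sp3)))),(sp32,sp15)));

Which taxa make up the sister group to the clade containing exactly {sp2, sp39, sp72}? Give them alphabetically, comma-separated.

The clade containing exactly {sp2, sp39, sp72} attaches to the tree at the node subtending ((sp39,(sp2,sp72)),(sp61,((sp45,(sp25,sp57),sp62),(sp34,(sp56,sp65),(sp47,sp64))))).
The other lineage descending from that same node — the sister group — is (sp61,((sp45,(sp25,sp57),sp62),(sp34,(sp56,sp65),(sp47,sp64)))); its 10 tips in alphabetical order are the answer.

sp25, sp34, sp45, sp47, sp56, sp57, sp61, sp62, sp64, sp65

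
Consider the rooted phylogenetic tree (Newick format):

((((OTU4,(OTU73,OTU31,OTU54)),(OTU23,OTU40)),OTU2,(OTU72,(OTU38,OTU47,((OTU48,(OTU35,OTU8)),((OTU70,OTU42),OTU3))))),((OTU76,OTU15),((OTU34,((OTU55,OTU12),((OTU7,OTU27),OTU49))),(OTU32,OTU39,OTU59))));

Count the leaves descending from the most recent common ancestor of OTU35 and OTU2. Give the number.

16

The MRCA of OTU35 and OTU2 is the node subtending (((OTU4,(OTU73,OTU31,OTU54)),(OTU23,OTU40)),OTU2,(OTU72,(OTU38,OTU47,((OTU48,(OTU35,OTU8)),((OTU70,OTU42),OTU3))))).
That clade contains 16 terminal taxa: OTU2, OTU23, OTU3, OTU31, OTU35, OTU38, OTU4, OTU40, OTU42, OTU47, OTU48, OTU54, OTU70, OTU72, OTU73, OTU8.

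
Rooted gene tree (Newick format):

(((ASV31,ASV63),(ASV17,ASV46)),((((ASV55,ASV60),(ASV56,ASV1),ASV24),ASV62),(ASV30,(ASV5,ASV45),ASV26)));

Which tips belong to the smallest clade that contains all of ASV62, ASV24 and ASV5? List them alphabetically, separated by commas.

ASV1, ASV24, ASV26, ASV30, ASV45, ASV5, ASV55, ASV56, ASV60, ASV62

Tracing ASV62: it sits inside (((ASV55,ASV60),(ASV56,ASV1),ASV24),ASV62).
Tracing ASV24: it sits inside ((ASV55,ASV60),(ASV56,ASV1),ASV24).
Tracing ASV5: it sits inside (ASV5,ASV45).
The smallest clade enclosing all 3 is ((((ASV55,ASV60),(ASV56,ASV1),ASV24),ASV62),(ASV30,(ASV5,ASV45),ASV26)); the answer is its 10 terminal taxa in alphabetical order.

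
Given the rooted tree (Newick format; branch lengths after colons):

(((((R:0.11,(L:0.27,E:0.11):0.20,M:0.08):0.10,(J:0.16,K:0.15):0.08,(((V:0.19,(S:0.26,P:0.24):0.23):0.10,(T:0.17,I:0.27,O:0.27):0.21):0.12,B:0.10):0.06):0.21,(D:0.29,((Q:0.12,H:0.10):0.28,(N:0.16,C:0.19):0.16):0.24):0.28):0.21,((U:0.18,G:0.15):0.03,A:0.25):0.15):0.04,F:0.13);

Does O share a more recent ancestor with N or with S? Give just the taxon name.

The MRCA of O and S subtends ((V,(S,P)),(T,I,O)) (6 taxa).
The MRCA of O and N subtends (((R,(L,E),M),(J,K),(((V,(S,P)),(T,I,O)),B)),(D,((Q,H),(N,C)))) (18 taxa).
The first is nested inside the second, so O shares a more recent common ancestor with S.

S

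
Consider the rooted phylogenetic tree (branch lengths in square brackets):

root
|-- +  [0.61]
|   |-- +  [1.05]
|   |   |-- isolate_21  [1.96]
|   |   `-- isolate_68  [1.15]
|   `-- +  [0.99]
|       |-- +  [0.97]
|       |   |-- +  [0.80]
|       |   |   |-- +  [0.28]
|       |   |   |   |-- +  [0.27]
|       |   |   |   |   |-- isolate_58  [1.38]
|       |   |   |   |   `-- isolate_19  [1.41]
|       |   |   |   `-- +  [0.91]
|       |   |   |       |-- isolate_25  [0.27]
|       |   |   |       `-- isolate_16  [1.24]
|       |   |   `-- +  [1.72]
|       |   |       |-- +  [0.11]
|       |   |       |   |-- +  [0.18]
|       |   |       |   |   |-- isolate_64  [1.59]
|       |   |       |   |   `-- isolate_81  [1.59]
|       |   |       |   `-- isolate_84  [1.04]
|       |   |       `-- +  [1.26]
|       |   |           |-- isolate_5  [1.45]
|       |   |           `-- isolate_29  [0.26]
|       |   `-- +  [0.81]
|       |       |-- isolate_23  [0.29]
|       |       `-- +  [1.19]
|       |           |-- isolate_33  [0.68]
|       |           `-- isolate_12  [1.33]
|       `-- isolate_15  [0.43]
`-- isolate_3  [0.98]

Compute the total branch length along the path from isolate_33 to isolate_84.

6.35

The path runs isolate_33 → … → MRCA → … → isolate_84; the MRCA is the node subtending ((((isolate_58,isolate_19),(isolate_25,isolate_16)),(((isolate_64,isolate_81),isolate_84),(isolate_5,isolate_29))),(isolate_23,(isolate_33,isolate_12))).
Branch lengths along that path: 0.68 + 1.19 + 0.81 + 0.80 + 1.72 + 0.11 + 1.04 = 6.35.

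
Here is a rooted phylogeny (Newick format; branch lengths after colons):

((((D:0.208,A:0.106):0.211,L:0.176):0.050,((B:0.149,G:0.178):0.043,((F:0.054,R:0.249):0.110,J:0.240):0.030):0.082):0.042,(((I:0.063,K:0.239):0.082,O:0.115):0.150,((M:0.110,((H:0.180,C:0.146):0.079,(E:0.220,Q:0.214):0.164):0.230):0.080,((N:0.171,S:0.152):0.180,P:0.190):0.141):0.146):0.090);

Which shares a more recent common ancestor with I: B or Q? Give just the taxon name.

Q

The MRCA of I and Q subtends (((I,K),O),((M,((H,C),(E,Q))),((N,S),P))) (11 taxa).
The MRCA of I and B is the root, subtending the entire tree (19 taxa).
The first is nested inside the second, so I shares a more recent common ancestor with Q.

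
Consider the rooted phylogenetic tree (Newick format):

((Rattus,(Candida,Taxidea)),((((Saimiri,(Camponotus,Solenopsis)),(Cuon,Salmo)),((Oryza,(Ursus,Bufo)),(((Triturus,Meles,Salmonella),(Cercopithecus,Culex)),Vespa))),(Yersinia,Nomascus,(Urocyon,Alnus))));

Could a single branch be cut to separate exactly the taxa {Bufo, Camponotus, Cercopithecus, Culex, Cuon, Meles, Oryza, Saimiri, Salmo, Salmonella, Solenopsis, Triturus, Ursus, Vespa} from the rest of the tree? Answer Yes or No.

Yes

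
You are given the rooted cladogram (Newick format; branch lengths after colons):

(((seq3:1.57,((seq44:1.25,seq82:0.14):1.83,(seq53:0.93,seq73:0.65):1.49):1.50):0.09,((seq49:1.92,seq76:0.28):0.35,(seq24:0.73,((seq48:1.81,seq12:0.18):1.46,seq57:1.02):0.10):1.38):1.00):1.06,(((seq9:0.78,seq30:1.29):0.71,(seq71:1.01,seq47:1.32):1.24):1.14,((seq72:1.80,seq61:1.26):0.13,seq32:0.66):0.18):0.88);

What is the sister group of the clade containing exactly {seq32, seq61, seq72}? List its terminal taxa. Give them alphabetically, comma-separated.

seq30, seq47, seq71, seq9

The clade containing exactly {seq32, seq61, seq72} attaches to the tree at the node subtending (((seq9,seq30),(seq71,seq47)),((seq72,seq61),seq32)).
The other lineage descending from that same node — the sister group — is ((seq9,seq30),(seq71,seq47)); its 4 tips in alphabetical order are the answer.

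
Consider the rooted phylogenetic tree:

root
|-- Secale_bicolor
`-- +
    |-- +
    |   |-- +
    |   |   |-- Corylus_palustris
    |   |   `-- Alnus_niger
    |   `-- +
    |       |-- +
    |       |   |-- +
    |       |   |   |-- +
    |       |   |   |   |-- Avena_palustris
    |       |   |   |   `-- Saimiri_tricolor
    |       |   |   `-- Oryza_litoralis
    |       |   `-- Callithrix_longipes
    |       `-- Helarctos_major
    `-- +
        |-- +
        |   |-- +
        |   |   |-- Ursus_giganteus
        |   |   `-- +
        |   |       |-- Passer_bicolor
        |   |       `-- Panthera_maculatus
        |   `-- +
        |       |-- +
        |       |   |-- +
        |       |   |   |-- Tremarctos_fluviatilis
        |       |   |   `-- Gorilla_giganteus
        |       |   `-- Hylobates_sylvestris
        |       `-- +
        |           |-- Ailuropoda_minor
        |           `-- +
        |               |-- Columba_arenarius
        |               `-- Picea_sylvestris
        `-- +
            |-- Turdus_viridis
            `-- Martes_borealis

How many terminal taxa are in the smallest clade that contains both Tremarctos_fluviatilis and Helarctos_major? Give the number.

The MRCA of Tremarctos_fluviatilis and Helarctos_major is the node subtending (((Corylus_palustris,Alnus_niger),((((Avena_palustris,Saimiri_tricolor),Oryza_litoralis),Callithrix_longipes),Helarctos_major)),(((Ursus_giganteus,(Passer_bicolor,Panthera_maculatus)),(((Tremarctos_fluviatilis,Gorilla_giganteus),Hylobates_sylvestris),(Ailuropoda_minor,(Columba_arenarius,Picea_sylvestris)))),(Turdus_viridis,Martes_borealis))).
That clade contains 18 terminal taxa: Ailuropoda_minor, Alnus_niger, Avena_palustris, Callithrix_longipes, Columba_arenarius, Corylus_palustris, Gorilla_giganteus, Helarctos_major, Hylobates_sylvestris, Martes_borealis, Oryza_litoralis, Panthera_maculatus, Passer_bicolor, Picea_sylvestris, Saimiri_tricolor, Tremarctos_fluviatilis, Turdus_viridis, Ursus_giganteus.

18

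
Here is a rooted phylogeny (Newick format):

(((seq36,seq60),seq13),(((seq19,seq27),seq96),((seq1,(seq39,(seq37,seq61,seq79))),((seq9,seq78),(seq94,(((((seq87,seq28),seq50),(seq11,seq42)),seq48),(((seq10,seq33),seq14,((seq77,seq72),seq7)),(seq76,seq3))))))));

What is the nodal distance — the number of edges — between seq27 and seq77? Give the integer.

12

The MRCA of seq27 and seq77 is the node subtending (((seq19,seq27),seq96),((seq1,(seq39,(seq37,seq61,seq79))),((seq9,seq78),(seq94,(((((seq87,seq28),seq50),(seq11,seq42)),seq48),(((seq10,seq33),seq14,((seq77,seq72),seq7)),(seq76,seq3))))))).
From seq27 up to that node: 3 branches. From seq77 up to the same node: 9 branches. Total: 3 + 9 = 12.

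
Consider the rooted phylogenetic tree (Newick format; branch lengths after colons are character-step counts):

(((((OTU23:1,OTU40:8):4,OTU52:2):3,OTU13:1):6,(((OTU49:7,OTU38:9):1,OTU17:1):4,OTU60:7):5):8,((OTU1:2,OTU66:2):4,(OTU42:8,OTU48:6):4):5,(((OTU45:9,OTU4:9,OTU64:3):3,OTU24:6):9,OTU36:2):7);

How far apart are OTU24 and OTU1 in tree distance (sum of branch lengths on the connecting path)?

The path runs OTU24 → … → MRCA → … → OTU1; the MRCA is the root of the tree.
Branch lengths along that path: 6 + 9 + 7 + 5 + 4 + 2 = 33.

33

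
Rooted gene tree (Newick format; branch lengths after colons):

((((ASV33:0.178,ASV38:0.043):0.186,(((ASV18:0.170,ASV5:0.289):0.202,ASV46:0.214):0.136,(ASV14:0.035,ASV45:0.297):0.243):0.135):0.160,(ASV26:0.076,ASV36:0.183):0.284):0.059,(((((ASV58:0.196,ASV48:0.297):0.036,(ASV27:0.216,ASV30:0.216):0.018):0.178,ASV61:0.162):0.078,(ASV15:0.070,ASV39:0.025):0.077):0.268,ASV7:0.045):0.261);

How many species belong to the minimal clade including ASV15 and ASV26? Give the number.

The MRCA of ASV15 and ASV26 is the root, so the clade is the entire tree.
That clade contains 17 terminal taxa: ASV14, ASV15, ASV18, ASV26, ASV27, ASV30, ASV33, ASV36, ASV38, ASV39, ASV45, ASV46, ASV48, ASV5, ASV58, ASV61, ASV7.

17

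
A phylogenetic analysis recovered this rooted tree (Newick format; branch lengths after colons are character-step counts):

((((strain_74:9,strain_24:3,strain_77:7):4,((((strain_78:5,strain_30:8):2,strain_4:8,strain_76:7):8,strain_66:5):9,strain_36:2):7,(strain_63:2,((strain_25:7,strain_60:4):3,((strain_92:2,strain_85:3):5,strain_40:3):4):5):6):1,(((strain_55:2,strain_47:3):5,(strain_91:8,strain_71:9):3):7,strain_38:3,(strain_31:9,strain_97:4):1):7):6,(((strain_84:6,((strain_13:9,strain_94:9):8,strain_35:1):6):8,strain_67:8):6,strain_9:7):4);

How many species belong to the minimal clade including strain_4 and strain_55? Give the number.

The MRCA of strain_4 and strain_55 is the node subtending (((strain_74,strain_24,strain_77),((((strain_78,strain_30),strain_4,strain_76),strain_66),strain_36),(strain_63,((strain_25,strain_60),((strain_92,strain_85),strain_40)))),(((strain_55,strain_47),(strain_91,strain_71)),strain_38,(strain_31,strain_97))).
That clade contains 22 terminal taxa: strain_24, strain_25, strain_30, strain_31, strain_36, strain_38, strain_4, strain_40, strain_47, strain_55, strain_60, strain_63, strain_66, strain_71, strain_74, strain_76, strain_77, strain_78, strain_85, strain_91, strain_92, strain_97.

22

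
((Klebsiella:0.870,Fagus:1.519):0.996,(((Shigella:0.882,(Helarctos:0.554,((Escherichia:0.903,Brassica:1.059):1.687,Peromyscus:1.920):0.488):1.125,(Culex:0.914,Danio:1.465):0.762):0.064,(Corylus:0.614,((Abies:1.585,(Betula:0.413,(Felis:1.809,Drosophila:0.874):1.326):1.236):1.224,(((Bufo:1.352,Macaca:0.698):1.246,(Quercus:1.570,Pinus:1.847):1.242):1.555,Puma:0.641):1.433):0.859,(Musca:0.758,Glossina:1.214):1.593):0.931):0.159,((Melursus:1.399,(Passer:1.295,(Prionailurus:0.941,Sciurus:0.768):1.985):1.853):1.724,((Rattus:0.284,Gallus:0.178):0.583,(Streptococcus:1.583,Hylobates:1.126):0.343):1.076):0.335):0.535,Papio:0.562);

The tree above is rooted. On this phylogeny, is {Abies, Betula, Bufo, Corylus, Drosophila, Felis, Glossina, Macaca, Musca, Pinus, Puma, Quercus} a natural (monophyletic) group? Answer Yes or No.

Yes

The most recent common ancestor of these taxa subtends (Corylus,((Abies,(Betula,(Felis,Drosophila))),(((Bufo,Macaca),(Quercus,Pinus)),Puma)),(Musca,Glossina)).
That clade has exactly 12 tips — every listed taxon and nothing else — so the group is monophyletic.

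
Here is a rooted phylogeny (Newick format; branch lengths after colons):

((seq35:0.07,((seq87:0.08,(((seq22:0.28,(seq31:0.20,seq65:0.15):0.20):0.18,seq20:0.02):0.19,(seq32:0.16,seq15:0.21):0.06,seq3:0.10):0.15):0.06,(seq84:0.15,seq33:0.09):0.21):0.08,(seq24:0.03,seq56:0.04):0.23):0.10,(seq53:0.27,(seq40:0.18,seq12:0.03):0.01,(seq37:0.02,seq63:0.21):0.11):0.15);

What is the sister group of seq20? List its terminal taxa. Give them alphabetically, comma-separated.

seq20 attaches to the tree at the node subtending ((seq22,(seq31,seq65)),seq20).
The other lineage descending from that same node — the sister group — is (seq22,(seq31,seq65)); its 3 tips in alphabetical order are the answer.

seq22, seq31, seq65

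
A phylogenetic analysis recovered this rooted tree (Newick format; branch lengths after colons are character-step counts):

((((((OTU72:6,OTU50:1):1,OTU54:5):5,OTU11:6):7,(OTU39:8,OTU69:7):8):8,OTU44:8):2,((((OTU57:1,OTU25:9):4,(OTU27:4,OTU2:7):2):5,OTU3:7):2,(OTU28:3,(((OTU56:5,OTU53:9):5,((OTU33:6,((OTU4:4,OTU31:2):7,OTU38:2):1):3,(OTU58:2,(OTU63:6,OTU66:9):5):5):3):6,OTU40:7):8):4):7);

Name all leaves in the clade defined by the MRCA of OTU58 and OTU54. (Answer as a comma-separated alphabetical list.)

OTU11, OTU2, OTU25, OTU27, OTU28, OTU3, OTU31, OTU33, OTU38, OTU39, OTU4, OTU40, OTU44, OTU50, OTU53, OTU54, OTU56, OTU57, OTU58, OTU63, OTU66, OTU69, OTU72

Tracing OTU58: it sits inside (OTU58,(OTU63,OTU66)).
Tracing OTU54: it sits inside ((OTU72,OTU50),OTU54).
The smallest clade enclosing both is the whole tree (their MRCA is the root), so the answer is all 23 tips in alphabetical order.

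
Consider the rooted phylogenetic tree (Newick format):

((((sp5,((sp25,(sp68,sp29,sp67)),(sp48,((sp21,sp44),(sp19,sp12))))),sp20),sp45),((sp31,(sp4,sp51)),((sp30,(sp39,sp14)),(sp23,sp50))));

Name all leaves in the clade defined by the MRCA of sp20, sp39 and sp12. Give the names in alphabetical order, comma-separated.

sp12, sp14, sp19, sp20, sp21, sp23, sp25, sp29, sp30, sp31, sp39, sp4, sp44, sp45, sp48, sp5, sp50, sp51, sp67, sp68

Tracing sp20: it sits inside ((sp5,((sp25,(sp68,sp29,sp67)),(sp48,((sp21,sp44),(sp19,sp12))))),sp20).
Tracing sp39: it sits inside (sp39,sp14).
Tracing sp12: it sits inside (sp19,sp12).
The smallest clade enclosing all 3 is the whole tree (their MRCA is the root), so the answer is all 20 tips in alphabetical order.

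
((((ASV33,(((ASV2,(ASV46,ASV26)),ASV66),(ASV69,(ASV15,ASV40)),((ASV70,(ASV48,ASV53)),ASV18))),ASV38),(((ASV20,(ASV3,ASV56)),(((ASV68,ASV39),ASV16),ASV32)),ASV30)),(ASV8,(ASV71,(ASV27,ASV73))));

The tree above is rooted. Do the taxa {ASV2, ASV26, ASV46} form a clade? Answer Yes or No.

Yes

The most recent common ancestor of these taxa subtends (ASV2,(ASV46,ASV26)).
That clade has exactly 3 tips — every listed taxon and nothing else — so the group is monophyletic.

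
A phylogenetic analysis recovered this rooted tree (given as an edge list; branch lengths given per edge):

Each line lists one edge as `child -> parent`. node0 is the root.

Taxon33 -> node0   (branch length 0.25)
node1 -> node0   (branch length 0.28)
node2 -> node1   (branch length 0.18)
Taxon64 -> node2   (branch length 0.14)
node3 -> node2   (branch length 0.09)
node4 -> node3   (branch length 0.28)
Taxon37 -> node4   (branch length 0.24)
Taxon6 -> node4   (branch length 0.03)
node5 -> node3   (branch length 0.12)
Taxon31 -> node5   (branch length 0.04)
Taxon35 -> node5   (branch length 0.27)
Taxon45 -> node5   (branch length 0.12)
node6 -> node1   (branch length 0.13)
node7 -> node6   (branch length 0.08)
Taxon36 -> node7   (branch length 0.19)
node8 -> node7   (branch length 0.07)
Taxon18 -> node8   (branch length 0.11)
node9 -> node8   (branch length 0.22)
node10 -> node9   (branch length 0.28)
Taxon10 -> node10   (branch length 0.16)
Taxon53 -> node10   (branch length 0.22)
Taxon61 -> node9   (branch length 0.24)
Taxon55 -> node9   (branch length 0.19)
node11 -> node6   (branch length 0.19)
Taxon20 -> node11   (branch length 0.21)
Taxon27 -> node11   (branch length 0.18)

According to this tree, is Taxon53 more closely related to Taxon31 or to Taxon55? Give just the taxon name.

Taxon55

The MRCA of Taxon53 and Taxon55 subtends ((Taxon10,Taxon53),Taxon61,Taxon55) (4 taxa).
The MRCA of Taxon53 and Taxon31 subtends ((Taxon64,((Taxon37,Taxon6),(Taxon31,Taxon35,Taxon45))),((Taxon36,(Taxon18,((Taxon10,Taxon53),Taxon61,Taxon55))),(Taxon20,Taxon27))) (14 taxa).
The first is nested inside the second, so Taxon53 shares a more recent common ancestor with Taxon55.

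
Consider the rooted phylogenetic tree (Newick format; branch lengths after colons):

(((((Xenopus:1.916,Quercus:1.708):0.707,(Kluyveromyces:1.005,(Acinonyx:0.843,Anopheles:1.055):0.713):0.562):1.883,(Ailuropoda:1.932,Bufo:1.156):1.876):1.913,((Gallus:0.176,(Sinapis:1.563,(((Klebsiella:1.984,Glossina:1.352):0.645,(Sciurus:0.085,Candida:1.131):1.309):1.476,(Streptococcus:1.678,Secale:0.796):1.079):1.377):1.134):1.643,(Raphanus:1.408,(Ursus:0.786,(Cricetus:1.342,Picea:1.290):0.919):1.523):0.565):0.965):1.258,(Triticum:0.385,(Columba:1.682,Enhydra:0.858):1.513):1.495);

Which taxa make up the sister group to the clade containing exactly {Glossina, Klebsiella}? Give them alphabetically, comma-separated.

Candida, Sciurus

The clade containing exactly {Glossina, Klebsiella} attaches to the tree at the node subtending ((Klebsiella,Glossina),(Sciurus,Candida)).
The other lineage descending from that same node — the sister group — is (Sciurus,Candida); its 2 tips in alphabetical order are the answer.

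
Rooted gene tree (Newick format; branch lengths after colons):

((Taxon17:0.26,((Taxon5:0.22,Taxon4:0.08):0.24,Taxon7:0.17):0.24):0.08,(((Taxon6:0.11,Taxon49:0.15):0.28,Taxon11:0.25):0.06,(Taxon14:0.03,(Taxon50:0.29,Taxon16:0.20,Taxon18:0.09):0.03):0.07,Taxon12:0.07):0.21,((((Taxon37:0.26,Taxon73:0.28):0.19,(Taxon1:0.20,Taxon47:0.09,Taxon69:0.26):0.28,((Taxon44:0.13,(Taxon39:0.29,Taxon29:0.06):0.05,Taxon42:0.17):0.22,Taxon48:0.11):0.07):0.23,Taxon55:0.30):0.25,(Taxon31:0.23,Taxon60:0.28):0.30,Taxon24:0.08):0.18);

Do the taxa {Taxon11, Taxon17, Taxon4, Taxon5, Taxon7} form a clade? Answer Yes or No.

No

The MRCA of the listed taxa is the root, so the smallest clade containing them is the whole tree.
That clade also contains Taxon1, Taxon12, Taxon14, Taxon16, Taxon18, Taxon24, Taxon29, Taxon31, Taxon37, Taxon39, Taxon42, Taxon44, Taxon47, Taxon48, Taxon49, Taxon50, Taxon55, Taxon6, Taxon60, Taxon69, Taxon73, which are not in the proposed group, so the group is not monophyletic.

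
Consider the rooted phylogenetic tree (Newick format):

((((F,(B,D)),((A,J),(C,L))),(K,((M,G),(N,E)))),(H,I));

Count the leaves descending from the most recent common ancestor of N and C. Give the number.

12

The MRCA of N and C is the node subtending (((F,(B,D)),((A,J),(C,L))),(K,((M,G),(N,E)))).
That clade contains 12 terminal taxa: A, B, C, D, E, F, G, J, K, L, M, N.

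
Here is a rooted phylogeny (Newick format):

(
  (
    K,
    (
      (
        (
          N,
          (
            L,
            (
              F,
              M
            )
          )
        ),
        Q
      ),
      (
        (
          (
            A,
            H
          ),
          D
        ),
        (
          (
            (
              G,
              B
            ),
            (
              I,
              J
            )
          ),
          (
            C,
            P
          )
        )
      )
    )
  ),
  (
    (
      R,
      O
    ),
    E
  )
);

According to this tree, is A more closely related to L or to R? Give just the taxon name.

The MRCA of A and L subtends (((N,(L,(F,M))),Q),(((A,H),D),(((G,B),(I,J)),(C,P)))) (14 taxa).
The MRCA of A and R is the root, subtending the entire tree (18 taxa).
The first is nested inside the second, so A shares a more recent common ancestor with L.

L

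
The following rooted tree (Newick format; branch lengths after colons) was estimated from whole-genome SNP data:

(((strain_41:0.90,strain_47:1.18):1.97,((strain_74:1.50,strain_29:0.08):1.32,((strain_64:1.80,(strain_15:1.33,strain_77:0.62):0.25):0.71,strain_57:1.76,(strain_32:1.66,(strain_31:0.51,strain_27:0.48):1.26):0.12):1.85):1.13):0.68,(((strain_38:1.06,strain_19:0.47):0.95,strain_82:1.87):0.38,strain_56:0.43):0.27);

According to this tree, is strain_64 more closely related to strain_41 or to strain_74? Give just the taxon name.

The MRCA of strain_64 and strain_74 subtends ((strain_74,strain_29),((strain_64,(strain_15,strain_77)),strain_57,(strain_32,(strain_31,strain_27)))) (9 taxa).
The MRCA of strain_64 and strain_41 subtends ((strain_41,strain_47),((strain_74,strain_29),((strain_64,(strain_15,strain_77)),strain_57,(strain_32,(strain_31,strain_27))))) (11 taxa).
The first is nested inside the second, so strain_64 shares a more recent common ancestor with strain_74.

strain_74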